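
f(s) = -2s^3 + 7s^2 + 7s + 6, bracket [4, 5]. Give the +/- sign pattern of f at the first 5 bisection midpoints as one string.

-+++-

s = 4.5 gives f = -3, negative; keep [4, 4.5]
s = 4.25 gives f = 8.65625, positive; keep [4.25, 4.5]
s = 4.375 gives f = 3.128906, positive; keep [4.375, 4.5]
s = 4.4375 gives f = 0.1411, positive; keep [4.4375, 4.5]
s = 4.46875 gives f = -1.4101, negative; keep [4.4375, 4.46875]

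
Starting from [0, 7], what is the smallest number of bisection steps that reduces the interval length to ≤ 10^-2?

10

Width after n steps is 7/2^n. Need 2^n ≥ 7/10^-2 = 700.
2^9 = 512 < 700 ≤ 2^10 = 1024, so n = 10.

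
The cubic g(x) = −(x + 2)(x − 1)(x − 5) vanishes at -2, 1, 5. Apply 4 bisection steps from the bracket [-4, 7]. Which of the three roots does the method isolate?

5

m = 1.5, g(m) = 6.125 (+); new bracket [1.5, 7]
m = 4.25, g(m) = 15.234375 (+); new bracket [4.25, 7]
m = 5.625, g(m) = -22.041016 (−); new bracket [4.25, 5.625]
m = 4.9375, g(m) = 1.7073 (+); new bracket [4.9375, 5.625]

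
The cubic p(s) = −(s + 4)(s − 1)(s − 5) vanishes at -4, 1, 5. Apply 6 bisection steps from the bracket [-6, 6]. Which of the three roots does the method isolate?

s = 0 gives p = -20, negative; keep [-6, 0]
s = -3 gives p = -32, negative; keep [-6, -3]
s = -4.5 gives p = 26.125, positive; keep [-4.5, -3]
s = -3.75 gives p = -10.3906, negative; keep [-4.5, -3.75]
s = -4.125 gives p = 5.8457, positive; keep [-4.125, -3.75]
s = -3.9375 gives p = -2.7581, negative; keep [-4.125, -3.9375]

-4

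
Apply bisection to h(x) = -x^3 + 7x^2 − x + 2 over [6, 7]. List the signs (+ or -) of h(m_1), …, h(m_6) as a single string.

+++--+

h(6.5) = 16.625 > 0, so the root lies in [6.5, 7]
h(6.75) = 6.640625 > 0, so the root lies in [6.75, 7]
h(6.875) = 1.033203 > 0, so the root lies in [6.875, 7]
h(6.9375) = -1.9294 < 0, so the root lies in [6.875, 6.9375]
h(6.90625) = -0.4347 < 0, so the root lies in [6.875, 6.90625]
h(6.890625) = 0.3026 > 0, so the root lies in [6.890625, 6.90625]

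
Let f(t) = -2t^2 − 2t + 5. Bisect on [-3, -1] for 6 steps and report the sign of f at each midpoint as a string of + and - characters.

midpoint -2: f = 1 > 0 → [-3, -2]
midpoint -2.5: f = -2.5 < 0 → [-2.5, -2]
midpoint -2.25: f = -0.625 < 0 → [-2.25, -2]
midpoint -2.125: f = 0.2188 > 0 → [-2.25, -2.125]
midpoint -2.1875: f = -0.1953 < 0 → [-2.1875, -2.125]
midpoint -2.15625: f = 0.0137 > 0 → [-2.1875, -2.15625]

+--+-+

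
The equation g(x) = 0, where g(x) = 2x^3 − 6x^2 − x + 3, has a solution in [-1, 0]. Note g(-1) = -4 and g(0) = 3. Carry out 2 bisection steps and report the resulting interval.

m = -0.5, g(m) = 1.75 (+); new bracket [-1, -0.5]
m = -0.75, g(m) = -0.46875 (−); new bracket [-0.75, -0.5]

[-0.75, -0.5]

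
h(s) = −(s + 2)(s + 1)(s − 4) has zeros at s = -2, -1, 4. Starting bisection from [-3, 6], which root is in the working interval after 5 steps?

midpoint 1.5: h = 21.875 > 0 → [1.5, 6]
midpoint 3.75: h = 6.828125 > 0 → [3.75, 6]
midpoint 4.875: h = -35.341797 < 0 → [3.75, 4.875]
midpoint 4.3125: h = -10.4797 < 0 → [3.75, 4.3125]
midpoint 4.03125: h = -0.9483 < 0 → [3.75, 4.03125]

4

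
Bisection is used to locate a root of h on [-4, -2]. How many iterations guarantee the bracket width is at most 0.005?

9

Width after n steps is 2/2^n. Need 2^n ≥ 2/0.005 = 400.
2^8 = 256 < 400 ≤ 2^9 = 512, so n = 9.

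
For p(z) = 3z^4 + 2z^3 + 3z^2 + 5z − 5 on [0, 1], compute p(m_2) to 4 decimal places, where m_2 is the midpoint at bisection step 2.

p(0.5) = -1.3125 < 0, so the root lies in [0.5, 1]
p(0.75) = 2.230469 > 0, so the root lies in [0.5, 0.75]

2.2305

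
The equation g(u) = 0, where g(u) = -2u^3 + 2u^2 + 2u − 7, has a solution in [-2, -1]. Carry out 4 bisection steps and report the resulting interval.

midpoint -1.5: g = 1.25 > 0 → [-1.5, -1]
midpoint -1.25: g = -2.46875 < 0 → [-1.5, -1.25]
midpoint -1.375: g = -0.769531 < 0 → [-1.5, -1.375]
midpoint -1.4375: g = 0.1987 > 0 → [-1.4375, -1.375]

[-1.4375, -1.375]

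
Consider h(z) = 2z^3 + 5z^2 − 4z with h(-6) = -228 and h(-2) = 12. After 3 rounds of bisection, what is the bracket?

m = -4, h(m) = -32 (−); new bracket [-4, -2]
m = -3, h(m) = 3 (+); new bracket [-4, -3]
m = -3.5, h(m) = -10.5 (−); new bracket [-3.5, -3]

[-3.5, -3]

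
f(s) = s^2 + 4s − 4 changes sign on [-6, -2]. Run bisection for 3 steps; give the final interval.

midpoint -4: f = -4 < 0 → [-6, -4]
midpoint -5: f = 1 > 0 → [-5, -4]
midpoint -4.5: f = -1.75 < 0 → [-5, -4.5]

[-5, -4.5]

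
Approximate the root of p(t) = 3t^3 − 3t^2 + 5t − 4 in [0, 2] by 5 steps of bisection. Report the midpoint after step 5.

0.8125

p(1) = 1 > 0, so the root lies in [0, 1]
p(0.5) = -1.875 < 0, so the root lies in [0.5, 1]
p(0.75) = -0.671875 < 0, so the root lies in [0.75, 1]
p(0.875) = 0.0879 > 0, so the root lies in [0.75, 0.875]
p(0.8125) = -0.3088 < 0, so the root lies in [0.8125, 0.875]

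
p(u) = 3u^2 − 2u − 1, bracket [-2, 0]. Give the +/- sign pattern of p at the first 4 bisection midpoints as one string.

++-+

u = -1 gives p = 4, positive; keep [-1, 0]
u = -0.5 gives p = 0.75, positive; keep [-0.5, 0]
u = -0.25 gives p = -0.3125, negative; keep [-0.5, -0.25]
u = -0.375 gives p = 0.1719, positive; keep [-0.375, -0.25]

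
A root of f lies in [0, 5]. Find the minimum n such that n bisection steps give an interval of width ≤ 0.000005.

Width after n steps is 5/2^n. Need 2^n ≥ 5/0.000005 = 1000000.
2^19 = 524288 < 1000000 ≤ 2^20 = 1048576, so n = 20.

20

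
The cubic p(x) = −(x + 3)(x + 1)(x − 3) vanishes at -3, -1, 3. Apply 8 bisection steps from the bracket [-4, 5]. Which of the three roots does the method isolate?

3

p(0.5) = 13.125 > 0, so the root lies in [0.5, 5]
p(2.75) = 5.390625 > 0, so the root lies in [2.75, 5]
p(3.875) = -29.326172 < 0, so the root lies in [2.75, 3.875]
p(3.3125) = -8.5071 < 0, so the root lies in [2.75, 3.3125]
p(3.03125) = -0.7598 < 0, so the root lies in [2.75, 3.03125]
p(2.890625) = 2.5067 > 0, so the root lies in [2.890625, 3.03125]
p(2.9609375) = 0.9223 > 0, so the root lies in [2.9609375, 3.03125]
p(2.99609375) = 0.0936 > 0, so the root lies in [2.99609375, 3.03125]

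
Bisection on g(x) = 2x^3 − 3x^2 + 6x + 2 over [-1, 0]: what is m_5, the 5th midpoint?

x = -0.5 gives g = -2, negative; keep [-0.5, 0]
x = -0.25 gives g = 0.28125, positive; keep [-0.5, -0.25]
x = -0.375 gives g = -0.777344, negative; keep [-0.375, -0.25]
x = -0.3125 gives g = -0.229, negative; keep [-0.3125, -0.25]
x = -0.28125 gives g = 0.0307, positive; keep [-0.3125, -0.28125]

-0.28125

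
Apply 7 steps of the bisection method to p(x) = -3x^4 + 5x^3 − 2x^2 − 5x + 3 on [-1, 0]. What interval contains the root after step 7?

[-0.9140625, -0.90625]

midpoint -0.5: p = 4.1875 > 0 → [-1, -0.5]
midpoint -0.75: p = 2.566406 > 0 → [-1, -0.75]
midpoint -0.875: p = 0.735596 > 0 → [-1, -0.875]
midpoint -0.9375: p = -0.5076 < 0 → [-0.9375, -0.875]
midpoint -0.90625: p = 0.1437 > 0 → [-0.9375, -0.90625]
midpoint -0.921875: p = -0.1744 < 0 → [-0.921875, -0.90625]
midpoint -0.9140625: p = -0.0135 < 0 → [-0.9140625, -0.90625]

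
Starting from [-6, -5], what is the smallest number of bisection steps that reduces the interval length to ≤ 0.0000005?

21

Width after n steps is 1/2^n. Need 2^n ≥ 1/0.0000005 = 2000000.
2^20 = 1048576 < 2000000 ≤ 2^21 = 2097152, so n = 21.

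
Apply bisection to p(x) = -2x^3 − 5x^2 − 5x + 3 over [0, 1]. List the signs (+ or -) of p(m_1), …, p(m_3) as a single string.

x = 0.5 gives p = -1, negative; keep [0, 0.5]
x = 0.25 gives p = 1.40625, positive; keep [0.25, 0.5]
x = 0.375 gives p = 0.316406, positive; keep [0.375, 0.5]

-++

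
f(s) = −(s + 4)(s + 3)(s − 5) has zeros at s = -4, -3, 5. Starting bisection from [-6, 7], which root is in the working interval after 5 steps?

m = 0.5, f(m) = 70.875 (+); new bracket [0.5, 7]
m = 3.75, f(m) = 65.390625 (+); new bracket [3.75, 7]
m = 5.375, f(m) = -29.443359 (−); new bracket [3.75, 5.375]
m = 4.5625, f(m) = 28.3298 (+); new bracket [4.5625, 5.375]
m = 4.96875, f(m) = 2.2334 (+); new bracket [4.96875, 5.375]

5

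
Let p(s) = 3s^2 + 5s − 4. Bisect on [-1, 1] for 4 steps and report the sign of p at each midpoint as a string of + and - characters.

p(0) = -4 < 0, so the root lies in [0, 1]
p(0.5) = -0.75 < 0, so the root lies in [0.5, 1]
p(0.75) = 1.4375 > 0, so the root lies in [0.5, 0.75]
p(0.625) = 0.2969 > 0, so the root lies in [0.5, 0.625]

--++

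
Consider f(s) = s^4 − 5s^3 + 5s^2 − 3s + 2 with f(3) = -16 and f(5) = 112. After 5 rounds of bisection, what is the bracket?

m = 4, f(m) = 6 (+); new bracket [3, 4]
m = 3.5, f(m) = -11.5625 (−); new bracket [3.5, 4]
m = 3.75, f(m) = -4.855469 (−); new bracket [3.75, 4]
m = 3.875, f(m) = -0.0056 (−); new bracket [3.875, 4]
m = 3.9375, f(m) = 2.845 (+); new bracket [3.875, 3.9375]

[3.875, 3.9375]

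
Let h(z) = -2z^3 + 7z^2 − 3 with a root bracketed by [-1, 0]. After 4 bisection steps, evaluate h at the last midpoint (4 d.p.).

z = -0.5 gives h = -1, negative; keep [-1, -0.5]
z = -0.75 gives h = 1.78125, positive; keep [-0.75, -0.5]
z = -0.625 gives h = 0.222656, positive; keep [-0.625, -0.5]
z = -0.5625 gives h = -0.4292, negative; keep [-0.625, -0.5625]

-0.4292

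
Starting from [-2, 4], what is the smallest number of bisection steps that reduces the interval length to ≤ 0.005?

11

Width after n steps is 6/2^n. Need 2^n ≥ 6/0.005 = 1200.
2^10 = 1024 < 1200 ≤ 2^11 = 2048, so n = 11.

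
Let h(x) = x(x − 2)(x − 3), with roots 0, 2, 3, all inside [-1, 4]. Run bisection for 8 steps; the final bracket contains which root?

0

m = 1.5, h(m) = 1.125 (+); new bracket [-1, 1.5]
m = 0.25, h(m) = 1.203125 (+); new bracket [-1, 0.25]
m = -0.375, h(m) = -3.005859 (−); new bracket [-0.375, 0.25]
m = -0.0625, h(m) = -0.3948 (−); new bracket [-0.0625, 0.25]
m = 0.09375, h(m) = 0.5194 (+); new bracket [-0.0625, 0.09375]
m = 0.015625, h(m) = 0.0925 (+); new bracket [-0.0625, 0.015625]
m = -0.0234375, h(m) = -0.1434 (−); new bracket [-0.0234375, 0.015625]
m = -0.00390625, h(m) = -0.0235 (−); new bracket [-0.00390625, 0.015625]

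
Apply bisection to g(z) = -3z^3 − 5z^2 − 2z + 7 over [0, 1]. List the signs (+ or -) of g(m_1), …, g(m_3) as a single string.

m = 0.5, g(m) = 4.375 (+); new bracket [0.5, 1]
m = 0.75, g(m) = 1.421875 (+); new bracket [0.75, 1]
m = 0.875, g(m) = -0.587891 (−); new bracket [0.75, 0.875]

++-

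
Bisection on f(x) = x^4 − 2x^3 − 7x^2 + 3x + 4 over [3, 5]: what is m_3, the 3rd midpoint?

3.75

f(4) = 32 > 0, so the root lies in [3, 4]
f(3.5) = -6.9375 < 0, so the root lies in [3.5, 4]
f(3.75) = 9.097656 > 0, so the root lies in [3.5, 3.75]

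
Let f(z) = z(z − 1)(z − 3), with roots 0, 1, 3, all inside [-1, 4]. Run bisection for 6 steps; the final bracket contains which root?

3

f(1.5) = -1.125 < 0, so the root lies in [1.5, 4]
f(2.75) = -1.203125 < 0, so the root lies in [2.75, 4]
f(3.375) = 3.005859 > 0, so the root lies in [2.75, 3.375]
f(3.0625) = 0.3948 > 0, so the root lies in [2.75, 3.0625]
f(2.90625) = -0.5194 < 0, so the root lies in [2.90625, 3.0625]
f(2.984375) = -0.0925 < 0, so the root lies in [2.984375, 3.0625]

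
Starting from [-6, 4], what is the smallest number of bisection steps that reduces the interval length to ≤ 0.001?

14

Width after n steps is 10/2^n. Need 2^n ≥ 10/0.001 = 10000.
2^13 = 8192 < 10000 ≤ 2^14 = 16384, so n = 14.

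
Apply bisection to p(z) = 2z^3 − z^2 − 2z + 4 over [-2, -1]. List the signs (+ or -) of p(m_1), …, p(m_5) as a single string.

midpoint -1.5: p = -2 < 0 → [-1.5, -1]
midpoint -1.25: p = 1.03125 > 0 → [-1.5, -1.25]
midpoint -1.375: p = -0.339844 < 0 → [-1.375, -1.25]
midpoint -1.3125: p = 0.3804 > 0 → [-1.375, -1.3125]
midpoint -1.34375: p = 0.0291 > 0 → [-1.375, -1.34375]

-+-++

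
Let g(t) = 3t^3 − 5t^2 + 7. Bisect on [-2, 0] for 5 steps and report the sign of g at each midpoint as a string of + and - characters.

m = -1, g(m) = -1 (−); new bracket [-1, 0]
m = -0.5, g(m) = 5.375 (+); new bracket [-1, -0.5]
m = -0.75, g(m) = 2.921875 (+); new bracket [-1, -0.75]
m = -0.875, g(m) = 1.1621 (+); new bracket [-1, -0.875]
m = -0.9375, g(m) = 0.1335 (+); new bracket [-1, -0.9375]

-++++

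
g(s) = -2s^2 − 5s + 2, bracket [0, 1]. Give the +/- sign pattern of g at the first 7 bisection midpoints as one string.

-+-++--

g(0.5) = -1 < 0, so the root lies in [0, 0.5]
g(0.25) = 0.625 > 0, so the root lies in [0.25, 0.5]
g(0.375) = -0.15625 < 0, so the root lies in [0.25, 0.375]
g(0.3125) = 0.2422 > 0, so the root lies in [0.3125, 0.375]
g(0.34375) = 0.0449 > 0, so the root lies in [0.34375, 0.375]
g(0.359375) = -0.0552 < 0, so the root lies in [0.34375, 0.359375]
g(0.3515625) = -0.005 < 0, so the root lies in [0.34375, 0.3515625]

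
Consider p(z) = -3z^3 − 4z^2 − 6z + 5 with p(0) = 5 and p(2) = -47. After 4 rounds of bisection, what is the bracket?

[0.5, 0.625]

p(1) = -8 < 0, so the root lies in [0, 1]
p(0.5) = 0.625 > 0, so the root lies in [0.5, 1]
p(0.75) = -3.015625 < 0, so the root lies in [0.5, 0.75]
p(0.625) = -1.0449 < 0, so the root lies in [0.5, 0.625]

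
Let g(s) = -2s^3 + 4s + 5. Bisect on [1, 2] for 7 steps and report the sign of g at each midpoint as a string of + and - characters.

++-+-+-

m = 1.5, g(m) = 4.25 (+); new bracket [1.5, 2]
m = 1.75, g(m) = 1.28125 (+); new bracket [1.75, 2]
m = 1.875, g(m) = -0.683594 (−); new bracket [1.75, 1.875]
m = 1.8125, g(m) = 0.3413 (+); new bracket [1.8125, 1.875]
m = 1.84375, g(m) = -0.1603 (−); new bracket [1.8125, 1.84375]
m = 1.828125, g(m) = 0.0932 (+); new bracket [1.828125, 1.84375]
m = 1.8359375, g(m) = -0.0329 (−); new bracket [1.828125, 1.8359375]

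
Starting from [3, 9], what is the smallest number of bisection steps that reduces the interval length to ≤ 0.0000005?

24

Width after n steps is 6/2^n. Need 2^n ≥ 6/0.0000005 = 12000000.
2^23 = 8388608 < 12000000 ≤ 2^24 = 16777216, so n = 24.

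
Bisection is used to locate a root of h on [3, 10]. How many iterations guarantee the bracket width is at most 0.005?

11

Width after n steps is 7/2^n. Need 2^n ≥ 7/0.005 = 1400.
2^10 = 1024 < 1400 ≤ 2^11 = 2048, so n = 11.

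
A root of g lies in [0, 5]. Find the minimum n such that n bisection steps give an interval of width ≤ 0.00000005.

27

Width after n steps is 5/2^n. Need 2^n ≥ 5/0.00000005 = 100000000.
2^26 = 67108864 < 100000000 ≤ 2^27 = 134217728, so n = 27.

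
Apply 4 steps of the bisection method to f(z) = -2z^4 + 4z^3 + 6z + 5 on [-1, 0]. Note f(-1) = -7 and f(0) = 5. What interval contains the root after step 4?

f(-0.5) = 1.375 > 0, so the root lies in [-1, -0.5]
f(-0.75) = -1.820312 < 0, so the root lies in [-0.75, -0.5]
f(-0.625) = -0.031738 < 0, so the root lies in [-0.625, -0.5]
f(-0.5625) = 0.7129 > 0, so the root lies in [-0.625, -0.5625]

[-0.625, -0.5625]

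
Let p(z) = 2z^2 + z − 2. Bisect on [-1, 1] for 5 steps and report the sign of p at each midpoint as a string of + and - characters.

z = 0 gives p = -2, negative; keep [0, 1]
z = 0.5 gives p = -1, negative; keep [0.5, 1]
z = 0.75 gives p = -0.125, negative; keep [0.75, 1]
z = 0.875 gives p = 0.4062, positive; keep [0.75, 0.875]
z = 0.8125 gives p = 0.1328, positive; keep [0.75, 0.8125]

---++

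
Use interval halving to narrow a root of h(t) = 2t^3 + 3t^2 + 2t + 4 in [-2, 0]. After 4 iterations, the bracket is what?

h(-1) = 3 > 0, so the root lies in [-2, -1]
h(-1.5) = 1 > 0, so the root lies in [-2, -1.5]
h(-1.75) = -1.03125 < 0, so the root lies in [-1.75, -1.5]
h(-1.625) = 0.0898 > 0, so the root lies in [-1.75, -1.625]

[-1.75, -1.625]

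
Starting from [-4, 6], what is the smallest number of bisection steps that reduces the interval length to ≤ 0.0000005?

Width after n steps is 10/2^n. Need 2^n ≥ 10/0.0000005 = 20000000.
2^24 = 16777216 < 20000000 ≤ 2^25 = 33554432, so n = 25.

25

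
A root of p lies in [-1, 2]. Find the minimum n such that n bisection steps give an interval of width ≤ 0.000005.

Width after n steps is 3/2^n. Need 2^n ≥ 3/0.000005 = 600000.
2^19 = 524288 < 600000 ≤ 2^20 = 1048576, so n = 20.

20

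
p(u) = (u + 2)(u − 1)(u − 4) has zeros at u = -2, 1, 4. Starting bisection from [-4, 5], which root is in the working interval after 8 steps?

m = 0.5, p(m) = 4.375 (+); new bracket [-4, 0.5]
m = -1.75, p(m) = 3.953125 (+); new bracket [-4, -1.75]
m = -2.875, p(m) = -23.310547 (−); new bracket [-2.875, -1.75]
m = -2.3125, p(m) = -6.5344 (−); new bracket [-2.3125, -1.75]
m = -2.03125, p(m) = -0.5713 (−); new bracket [-2.03125, -1.75]
m = -1.890625, p(m) = 1.8624 (+); new bracket [-2.03125, -1.890625]
m = -1.9609375, p(m) = 0.6895 (+); new bracket [-2.03125, -1.9609375]
m = -1.99609375, p(m) = 0.0702 (+); new bracket [-2.03125, -1.99609375]

-2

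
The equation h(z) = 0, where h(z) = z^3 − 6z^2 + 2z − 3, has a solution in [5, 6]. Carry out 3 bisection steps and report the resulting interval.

midpoint 5.5: h = -7.125 < 0 → [5.5, 6]
midpoint 5.75: h = 0.234375 > 0 → [5.5, 5.75]
midpoint 5.625: h = -3.615234 < 0 → [5.625, 5.75]

[5.625, 5.75]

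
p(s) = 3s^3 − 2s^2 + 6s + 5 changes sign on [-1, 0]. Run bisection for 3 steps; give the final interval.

[-0.625, -0.5]

p(-0.5) = 1.125 > 0, so the root lies in [-1, -0.5]
p(-0.75) = -1.890625 < 0, so the root lies in [-0.75, -0.5]
p(-0.625) = -0.263672 < 0, so the root lies in [-0.625, -0.5]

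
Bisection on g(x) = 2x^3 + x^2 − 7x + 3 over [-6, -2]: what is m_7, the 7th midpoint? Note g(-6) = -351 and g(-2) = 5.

g(-4) = -81 < 0, so the root lies in [-4, -2]
g(-3) = -21 < 0, so the root lies in [-3, -2]
g(-2.5) = -4.5 < 0, so the root lies in [-2.5, -2]
g(-2.25) = 1.0312 > 0, so the root lies in [-2.5, -2.25]
g(-2.375) = -1.5273 < 0, so the root lies in [-2.375, -2.25]
g(-2.3125) = -0.1978 < 0, so the root lies in [-2.3125, -2.25]
g(-2.28125) = 0.4291 > 0, so the root lies in [-2.3125, -2.28125]

-2.28125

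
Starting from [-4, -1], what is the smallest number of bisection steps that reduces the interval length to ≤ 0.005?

10

Width after n steps is 3/2^n. Need 2^n ≥ 3/0.005 = 600.
2^9 = 512 < 600 ≤ 2^10 = 1024, so n = 10.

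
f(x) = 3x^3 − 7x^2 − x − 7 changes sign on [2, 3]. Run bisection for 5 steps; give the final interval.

[2.75, 2.78125]

midpoint 2.5: f = -6.375 < 0 → [2.5, 3]
midpoint 2.75: f = -0.296875 < 0 → [2.75, 3]
midpoint 2.875: f = 3.556641 > 0 → [2.75, 2.875]
midpoint 2.8125: f = 1.5583 > 0 → [2.75, 2.8125]
midpoint 2.78125: f = 0.6131 > 0 → [2.75, 2.78125]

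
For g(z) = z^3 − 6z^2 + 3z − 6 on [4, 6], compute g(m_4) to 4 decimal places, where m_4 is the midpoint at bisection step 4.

-0.9902

z = 5 gives g = -16, negative; keep [5, 6]
z = 5.5 gives g = -4.625, negative; keep [5.5, 6]
z = 5.75 gives g = 2.984375, positive; keep [5.5, 5.75]
z = 5.625 gives g = -0.9902, negative; keep [5.625, 5.75]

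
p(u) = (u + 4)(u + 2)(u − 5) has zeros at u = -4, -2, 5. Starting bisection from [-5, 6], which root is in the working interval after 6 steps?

5

m = 0.5, p(m) = -50.625 (−); new bracket [0.5, 6]
m = 3.25, p(m) = -66.609375 (−); new bracket [3.25, 6]
m = 4.625, p(m) = -21.427734 (−); new bracket [4.625, 6]
m = 5.3125, p(m) = 21.2805 (+); new bracket [4.625, 5.3125]
m = 4.96875, p(m) = -1.9532 (−); new bracket [4.96875, 5.3125]
m = 5.140625, p(m) = 9.1786 (+); new bracket [4.96875, 5.140625]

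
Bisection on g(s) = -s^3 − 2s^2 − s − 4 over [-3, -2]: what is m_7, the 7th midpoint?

g(-2.5) = 1.625 > 0, so the root lies in [-2.5, -2]
g(-2.25) = -0.484375 < 0, so the root lies in [-2.5, -2.25]
g(-2.375) = 0.490234 > 0, so the root lies in [-2.375, -2.25]
g(-2.3125) = -0.0164 < 0, so the root lies in [-2.375, -2.3125]
g(-2.34375) = 0.232 > 0, so the root lies in [-2.34375, -2.3125]
g(-2.328125) = 0.1066 > 0, so the root lies in [-2.328125, -2.3125]
g(-2.3203125) = 0.0448 > 0, so the root lies in [-2.3203125, -2.3125]

-2.3203125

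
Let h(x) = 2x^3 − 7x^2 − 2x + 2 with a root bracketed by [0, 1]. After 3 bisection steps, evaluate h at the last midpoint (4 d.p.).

midpoint 0.5: h = -0.5 < 0 → [0, 0.5]
midpoint 0.25: h = 1.09375 > 0 → [0.25, 0.5]
midpoint 0.375: h = 0.371094 > 0 → [0.375, 0.5]

0.3711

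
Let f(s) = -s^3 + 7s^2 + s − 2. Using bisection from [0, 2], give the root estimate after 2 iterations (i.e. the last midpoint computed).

m = 1, f(m) = 5 (+); new bracket [0, 1]
m = 0.5, f(m) = 0.125 (+); new bracket [0, 0.5]

0.5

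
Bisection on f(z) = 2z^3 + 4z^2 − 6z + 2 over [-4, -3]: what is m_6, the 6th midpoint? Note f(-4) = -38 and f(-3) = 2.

m = -3.5, f(m) = -13.75 (−); new bracket [-3.5, -3]
m = -3.25, f(m) = -4.90625 (−); new bracket [-3.25, -3]
m = -3.125, f(m) = -1.222656 (−); new bracket [-3.125, -3]
m = -3.0625, f(m) = 0.4448 (+); new bracket [-3.125, -3.0625]
m = -3.09375, f(m) = -0.3747 (−); new bracket [-3.09375, -3.0625]
m = -3.078125, f(m) = 0.0386 (+); new bracket [-3.09375, -3.078125]

-3.078125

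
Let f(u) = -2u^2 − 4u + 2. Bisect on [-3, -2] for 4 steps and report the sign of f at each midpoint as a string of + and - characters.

-++-

f(-2.5) = -0.5 < 0, so the root lies in [-2.5, -2]
f(-2.25) = 0.875 > 0, so the root lies in [-2.5, -2.25]
f(-2.375) = 0.21875 > 0, so the root lies in [-2.5, -2.375]
f(-2.4375) = -0.1328 < 0, so the root lies in [-2.4375, -2.375]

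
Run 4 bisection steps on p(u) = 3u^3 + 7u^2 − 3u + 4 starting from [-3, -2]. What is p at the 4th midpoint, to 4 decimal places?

m = -2.5, p(m) = 8.375 (+); new bracket [-3, -2.5]
m = -2.75, p(m) = 2.796875 (+); new bracket [-3, -2.75]
m = -2.875, p(m) = -0.806641 (−); new bracket [-2.875, -2.75]
m = -2.8125, p(m) = 1.0667 (+); new bracket [-2.875, -2.8125]

1.0667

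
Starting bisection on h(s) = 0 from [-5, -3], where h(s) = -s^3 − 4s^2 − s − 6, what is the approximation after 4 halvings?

-4.125

h(-4) = -2 < 0, so the root lies in [-5, -4]
h(-4.5) = 8.625 > 0, so the root lies in [-4.5, -4]
h(-4.25) = 2.765625 > 0, so the root lies in [-4.25, -4]
h(-4.125) = 0.252 > 0, so the root lies in [-4.125, -4]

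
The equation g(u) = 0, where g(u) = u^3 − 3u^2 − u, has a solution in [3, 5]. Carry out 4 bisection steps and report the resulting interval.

[3.25, 3.375]

g(4) = 12 > 0, so the root lies in [3, 4]
g(3.5) = 2.625 > 0, so the root lies in [3, 3.5]
g(3.25) = -0.609375 < 0, so the root lies in [3.25, 3.5]
g(3.375) = 0.8965 > 0, so the root lies in [3.25, 3.375]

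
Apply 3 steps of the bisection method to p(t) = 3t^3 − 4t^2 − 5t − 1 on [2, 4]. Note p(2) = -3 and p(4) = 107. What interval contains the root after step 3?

[2, 2.25]

m = 3, p(m) = 29 (+); new bracket [2, 3]
m = 2.5, p(m) = 8.375 (+); new bracket [2, 2.5]
m = 2.25, p(m) = 1.671875 (+); new bracket [2, 2.25]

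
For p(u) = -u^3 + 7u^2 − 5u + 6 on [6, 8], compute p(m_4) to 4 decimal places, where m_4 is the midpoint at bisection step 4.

-0.4746

u = 7 gives p = -29, negative; keep [6, 7]
u = 6.5 gives p = -5.375, negative; keep [6, 6.5]
u = 6.25 gives p = 4.046875, positive; keep [6.25, 6.5]
u = 6.375 gives p = -0.4746, negative; keep [6.25, 6.375]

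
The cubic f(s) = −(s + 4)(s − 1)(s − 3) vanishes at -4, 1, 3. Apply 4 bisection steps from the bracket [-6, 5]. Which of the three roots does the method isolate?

-4

s = -0.5 gives f = -18.375, negative; keep [-6, -0.5]
s = -3.25 gives f = -19.921875, negative; keep [-6, -3.25]
s = -4.625 gives f = 26.806641, positive; keep [-4.625, -3.25]
s = -3.9375 gives f = -2.1409, negative; keep [-4.625, -3.9375]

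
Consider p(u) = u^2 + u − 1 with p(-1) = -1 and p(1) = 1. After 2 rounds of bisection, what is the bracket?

[0.5, 1]

midpoint 0: p = -1 < 0 → [0, 1]
midpoint 0.5: p = -0.25 < 0 → [0.5, 1]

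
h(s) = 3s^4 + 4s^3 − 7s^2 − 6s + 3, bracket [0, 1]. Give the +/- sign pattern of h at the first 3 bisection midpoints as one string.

midpoint 0.5: h = -1.0625 < 0 → [0, 0.5]
midpoint 0.25: h = 1.136719 > 0 → [0.25, 0.5]
midpoint 0.375: h = 0.035889 > 0 → [0.375, 0.5]

-++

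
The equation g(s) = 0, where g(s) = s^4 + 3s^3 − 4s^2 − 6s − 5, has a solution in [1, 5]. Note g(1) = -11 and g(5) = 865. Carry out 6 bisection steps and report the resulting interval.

midpoint 3: g = 103 > 0 → [1, 3]
midpoint 2: g = 7 > 0 → [1, 2]
midpoint 1.5: g = -7.8125 < 0 → [1.5, 2]
midpoint 1.75: g = -2.293 < 0 → [1.75, 2]
midpoint 1.875: g = 1.8225 > 0 → [1.75, 1.875]
midpoint 1.8125: g = -0.3603 < 0 → [1.8125, 1.875]

[1.8125, 1.875]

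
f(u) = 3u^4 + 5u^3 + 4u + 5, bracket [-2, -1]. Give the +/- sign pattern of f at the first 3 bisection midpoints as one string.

--+

u = -1.5 gives f = -2.6875, negative; keep [-2, -1.5]
u = -1.75 gives f = -0.660156, negative; keep [-2, -1.75]
u = -1.875 gives f = 1.619873, positive; keep [-1.875, -1.75]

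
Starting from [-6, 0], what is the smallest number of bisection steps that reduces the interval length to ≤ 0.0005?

Width after n steps is 6/2^n. Need 2^n ≥ 6/0.0005 = 12000.
2^13 = 8192 < 12000 ≤ 2^14 = 16384, so n = 14.

14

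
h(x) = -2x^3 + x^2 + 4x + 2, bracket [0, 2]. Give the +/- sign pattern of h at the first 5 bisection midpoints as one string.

+++-+

h(1) = 5 > 0, so the root lies in [1, 2]
h(1.5) = 3.5 > 0, so the root lies in [1.5, 2]
h(1.75) = 1.34375 > 0, so the root lies in [1.75, 2]
h(1.875) = -0.168 < 0, so the root lies in [1.75, 1.875]
h(1.8125) = 0.6265 > 0, so the root lies in [1.8125, 1.875]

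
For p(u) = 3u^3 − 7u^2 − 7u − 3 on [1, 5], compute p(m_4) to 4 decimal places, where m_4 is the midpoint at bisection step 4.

u = 3 gives p = -6, negative; keep [3, 5]
u = 4 gives p = 49, positive; keep [3, 4]
u = 3.5 gives p = 15.375, positive; keep [3, 3.5]
u = 3.25 gives p = 3.2969, positive; keep [3, 3.25]

3.2969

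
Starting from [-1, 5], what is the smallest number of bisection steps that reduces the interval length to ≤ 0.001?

13

Width after n steps is 6/2^n. Need 2^n ≥ 6/0.001 = 6000.
2^12 = 4096 < 6000 ≤ 2^13 = 8192, so n = 13.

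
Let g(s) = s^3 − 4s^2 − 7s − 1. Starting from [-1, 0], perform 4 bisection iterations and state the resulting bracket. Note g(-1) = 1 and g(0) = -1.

midpoint -0.5: g = 1.375 > 0 → [-0.5, 0]
midpoint -0.25: g = 0.484375 > 0 → [-0.25, 0]
midpoint -0.125: g = -0.189453 < 0 → [-0.25, -0.125]
midpoint -0.1875: g = 0.1653 > 0 → [-0.1875, -0.125]

[-0.1875, -0.125]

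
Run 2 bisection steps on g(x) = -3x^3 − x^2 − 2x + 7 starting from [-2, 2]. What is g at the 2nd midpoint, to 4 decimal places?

m = 0, g(m) = 7 (+); new bracket [0, 2]
m = 1, g(m) = 1 (+); new bracket [1, 2]

1.0000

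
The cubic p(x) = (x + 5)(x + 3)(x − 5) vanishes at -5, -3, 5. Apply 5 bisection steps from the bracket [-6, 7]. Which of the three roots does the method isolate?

5

midpoint 0.5: p = -86.625 < 0 → [0.5, 7]
midpoint 3.75: p = -73.828125 < 0 → [3.75, 7]
midpoint 5.375: p = 32.583984 > 0 → [3.75, 5.375]
midpoint 4.5625: p = -31.6384 < 0 → [4.5625, 5.375]
midpoint 4.96875: p = -2.4825 < 0 → [4.96875, 5.375]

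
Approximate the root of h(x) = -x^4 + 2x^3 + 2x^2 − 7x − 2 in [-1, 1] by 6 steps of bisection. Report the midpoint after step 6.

m = 0, h(m) = -2 (−); new bracket [-1, 0]
m = -0.5, h(m) = 1.6875 (+); new bracket [-0.5, 0]
m = -0.25, h(m) = -0.160156 (−); new bracket [-0.5, -0.25]
m = -0.375, h(m) = 0.781 (+); new bracket [-0.375, -0.25]
m = -0.3125, h(m) = 0.3122 (+); new bracket [-0.3125, -0.25]
m = -0.28125, h(m) = 0.0762 (+); new bracket [-0.28125, -0.25]

-0.28125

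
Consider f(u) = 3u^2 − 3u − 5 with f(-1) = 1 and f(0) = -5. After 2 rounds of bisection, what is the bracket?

u = -0.5 gives f = -2.75, negative; keep [-1, -0.5]
u = -0.75 gives f = -1.0625, negative; keep [-1, -0.75]

[-1, -0.75]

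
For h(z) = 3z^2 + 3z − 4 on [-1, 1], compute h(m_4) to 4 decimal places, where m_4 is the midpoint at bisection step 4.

0.9219

h(0) = -4 < 0, so the root lies in [0, 1]
h(0.5) = -1.75 < 0, so the root lies in [0.5, 1]
h(0.75) = -0.0625 < 0, so the root lies in [0.75, 1]
h(0.875) = 0.9219 > 0, so the root lies in [0.75, 0.875]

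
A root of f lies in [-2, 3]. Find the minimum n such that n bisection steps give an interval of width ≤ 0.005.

Width after n steps is 5/2^n. Need 2^n ≥ 5/0.005 = 1000.
2^9 = 512 < 1000 ≤ 2^10 = 1024, so n = 10.

10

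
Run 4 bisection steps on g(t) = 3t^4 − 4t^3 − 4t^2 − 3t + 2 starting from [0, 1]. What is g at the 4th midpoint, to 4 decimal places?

-0.3032

t = 0.5 gives g = -0.8125, negative; keep [0, 0.5]
t = 0.25 gives g = 0.949219, positive; keep [0.25, 0.5]
t = 0.375 gives g = 0.160889, positive; keep [0.375, 0.5]
t = 0.4375 gives g = -0.3032, negative; keep [0.375, 0.4375]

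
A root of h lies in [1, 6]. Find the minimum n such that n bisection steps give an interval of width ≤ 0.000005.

20

Width after n steps is 5/2^n. Need 2^n ≥ 5/0.000005 = 1000000.
2^19 = 524288 < 1000000 ≤ 2^20 = 1048576, so n = 20.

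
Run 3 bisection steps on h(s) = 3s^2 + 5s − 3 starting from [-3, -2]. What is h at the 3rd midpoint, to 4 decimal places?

-0.0781

s = -2.5 gives h = 3.25, positive; keep [-2.5, -2]
s = -2.25 gives h = 0.9375, positive; keep [-2.25, -2]
s = -2.125 gives h = -0.078125, negative; keep [-2.25, -2.125]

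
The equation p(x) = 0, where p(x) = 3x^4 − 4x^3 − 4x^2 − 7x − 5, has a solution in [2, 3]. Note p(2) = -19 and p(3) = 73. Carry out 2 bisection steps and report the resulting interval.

[2.25, 2.5]

m = 2.5, p(m) = 7.1875 (+); new bracket [2, 2.5]
m = 2.25, p(m) = -9.675781 (−); new bracket [2.25, 2.5]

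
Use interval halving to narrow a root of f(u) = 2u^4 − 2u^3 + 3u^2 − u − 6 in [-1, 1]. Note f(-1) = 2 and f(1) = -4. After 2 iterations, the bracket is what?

[-1, -0.5]

f(0) = -6 < 0, so the root lies in [-1, 0]
f(-0.5) = -4.375 < 0, so the root lies in [-1, -0.5]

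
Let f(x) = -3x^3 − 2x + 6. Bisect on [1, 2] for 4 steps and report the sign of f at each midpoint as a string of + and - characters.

m = 1.5, f(m) = -7.125 (−); new bracket [1, 1.5]
m = 1.25, f(m) = -2.359375 (−); new bracket [1, 1.25]
m = 1.125, f(m) = -0.521484 (−); new bracket [1, 1.125]
m = 1.0625, f(m) = 0.2766 (+); new bracket [1.0625, 1.125]

---+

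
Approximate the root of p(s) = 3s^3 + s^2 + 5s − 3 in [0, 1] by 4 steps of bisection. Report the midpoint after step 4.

p(0.5) = 0.125 > 0, so the root lies in [0, 0.5]
p(0.25) = -1.640625 < 0, so the root lies in [0.25, 0.5]
p(0.375) = -0.826172 < 0, so the root lies in [0.375, 0.5]
p(0.4375) = -0.3699 < 0, so the root lies in [0.4375, 0.5]

0.4375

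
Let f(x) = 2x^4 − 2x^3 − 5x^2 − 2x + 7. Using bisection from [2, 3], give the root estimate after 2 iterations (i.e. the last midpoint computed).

m = 2.5, f(m) = 17.625 (+); new bracket [2, 2.5]
m = 2.25, f(m) = 5.664062 (+); new bracket [2, 2.25]

2.25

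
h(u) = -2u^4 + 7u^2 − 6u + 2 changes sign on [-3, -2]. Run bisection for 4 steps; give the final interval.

m = -2.5, h(m) = -17.375 (−); new bracket [-2.5, -2]
m = -2.25, h(m) = -0.320312 (−); new bracket [-2.25, -2]
m = -2.125, h(m) = 5.577637 (+); new bracket [-2.25, -2.125]
m = -2.1875, h(m) = 2.8257 (+); new bracket [-2.25, -2.1875]

[-2.25, -2.1875]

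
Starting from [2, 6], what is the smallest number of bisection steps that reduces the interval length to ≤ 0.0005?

Width after n steps is 4/2^n. Need 2^n ≥ 4/0.0005 = 8000.
2^12 = 4096 < 8000 ≤ 2^13 = 8192, so n = 13.

13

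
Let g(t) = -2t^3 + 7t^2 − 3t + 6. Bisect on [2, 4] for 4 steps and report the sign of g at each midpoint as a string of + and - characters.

m = 3, g(m) = 6 (+); new bracket [3, 4]
m = 3.5, g(m) = -4.5 (−); new bracket [3, 3.5]
m = 3.25, g(m) = 1.53125 (+); new bracket [3.25, 3.5]
m = 3.375, g(m) = -1.2773 (−); new bracket [3.25, 3.375]

+-+-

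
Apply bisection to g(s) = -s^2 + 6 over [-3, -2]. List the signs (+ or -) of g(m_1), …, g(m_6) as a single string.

-+++--

m = -2.5, g(m) = -0.25 (−); new bracket [-2.5, -2]
m = -2.25, g(m) = 0.9375 (+); new bracket [-2.5, -2.25]
m = -2.375, g(m) = 0.359375 (+); new bracket [-2.5, -2.375]
m = -2.4375, g(m) = 0.0586 (+); new bracket [-2.5, -2.4375]
m = -2.46875, g(m) = -0.0947 (−); new bracket [-2.46875, -2.4375]
m = -2.453125, g(m) = -0.0178 (−); new bracket [-2.453125, -2.4375]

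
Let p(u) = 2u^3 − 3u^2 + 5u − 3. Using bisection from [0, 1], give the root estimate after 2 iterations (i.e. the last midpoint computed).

0.75

m = 0.5, p(m) = -1 (−); new bracket [0.5, 1]
m = 0.75, p(m) = -0.09375 (−); new bracket [0.75, 1]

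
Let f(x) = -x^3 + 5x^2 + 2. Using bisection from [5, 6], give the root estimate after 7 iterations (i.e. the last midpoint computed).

f(5.5) = -13.125 < 0, so the root lies in [5, 5.5]
f(5.25) = -4.890625 < 0, so the root lies in [5, 5.25]
f(5.125) = -1.283203 < 0, so the root lies in [5, 5.125]
f(5.0625) = 0.3982 > 0, so the root lies in [5.0625, 5.125]
f(5.09375) = -0.4325 < 0, so the root lies in [5.0625, 5.09375]
f(5.078125) = -0.0146 < 0, so the root lies in [5.0625, 5.078125]
f(5.0703125) = 0.1924 > 0, so the root lies in [5.0703125, 5.078125]

5.0703125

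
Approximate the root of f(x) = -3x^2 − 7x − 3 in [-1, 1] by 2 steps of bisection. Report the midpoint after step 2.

f(0) = -3 < 0, so the root lies in [-1, 0]
f(-0.5) = -0.25 < 0, so the root lies in [-1, -0.5]

-0.5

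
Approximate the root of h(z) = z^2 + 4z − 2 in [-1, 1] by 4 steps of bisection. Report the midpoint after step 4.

0.375

h(0) = -2 < 0, so the root lies in [0, 1]
h(0.5) = 0.25 > 0, so the root lies in [0, 0.5]
h(0.25) = -0.9375 < 0, so the root lies in [0.25, 0.5]
h(0.375) = -0.3594 < 0, so the root lies in [0.375, 0.5]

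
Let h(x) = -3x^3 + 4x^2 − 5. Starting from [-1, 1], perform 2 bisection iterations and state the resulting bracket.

h(0) = -5 < 0, so the root lies in [-1, 0]
h(-0.5) = -3.625 < 0, so the root lies in [-1, -0.5]

[-1, -0.5]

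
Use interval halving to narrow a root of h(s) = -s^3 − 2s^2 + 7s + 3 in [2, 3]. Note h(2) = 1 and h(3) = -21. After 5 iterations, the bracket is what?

[2.0625, 2.09375]

s = 2.5 gives h = -7.625, negative; keep [2, 2.5]
s = 2.25 gives h = -2.765625, negative; keep [2, 2.25]
s = 2.125 gives h = -0.751953, negative; keep [2, 2.125]
s = 2.0625 gives h = 0.156, positive; keep [2.0625, 2.125]
s = 2.09375 gives h = -0.2899, negative; keep [2.0625, 2.09375]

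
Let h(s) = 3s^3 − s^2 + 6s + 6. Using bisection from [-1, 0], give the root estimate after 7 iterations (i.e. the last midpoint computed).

-0.7265625

h(-0.5) = 2.375 > 0, so the root lies in [-1, -0.5]
h(-0.75) = -0.328125 < 0, so the root lies in [-0.75, -0.5]
h(-0.625) = 1.126953 > 0, so the root lies in [-0.75, -0.625]
h(-0.6875) = 0.4275 > 0, so the root lies in [-0.75, -0.6875]
h(-0.71875) = 0.057 > 0, so the root lies in [-0.75, -0.71875]
h(-0.734375) = -0.1337 < 0, so the root lies in [-0.734375, -0.71875]
h(-0.7265625) = -0.0379 < 0, so the root lies in [-0.7265625, -0.71875]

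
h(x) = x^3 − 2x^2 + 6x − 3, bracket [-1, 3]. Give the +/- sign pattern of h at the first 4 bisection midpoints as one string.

x = 1 gives h = 2, positive; keep [-1, 1]
x = 0 gives h = -3, negative; keep [0, 1]
x = 0.5 gives h = -0.375, negative; keep [0.5, 1]
x = 0.75 gives h = 0.7969, positive; keep [0.5, 0.75]

+--+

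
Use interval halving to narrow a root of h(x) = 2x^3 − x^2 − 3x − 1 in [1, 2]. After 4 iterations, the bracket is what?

h(1.5) = -1 < 0, so the root lies in [1.5, 2]
h(1.75) = 1.40625 > 0, so the root lies in [1.5, 1.75]
h(1.625) = 0.066406 > 0, so the root lies in [1.5, 1.625]
h(1.5625) = -0.4995 < 0, so the root lies in [1.5625, 1.625]

[1.5625, 1.625]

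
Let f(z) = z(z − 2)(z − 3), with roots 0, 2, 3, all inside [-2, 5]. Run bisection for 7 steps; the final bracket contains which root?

m = 1.5, f(m) = 1.125 (+); new bracket [-2, 1.5]
m = -0.25, f(m) = -1.828125 (−); new bracket [-0.25, 1.5]
m = 0.625, f(m) = 2.041016 (+); new bracket [-0.25, 0.625]
m = 0.1875, f(m) = 0.9558 (+); new bracket [-0.25, 0.1875]
m = -0.03125, f(m) = -0.1924 (−); new bracket [-0.03125, 0.1875]
m = 0.078125, f(m) = 0.4387 (+); new bracket [-0.03125, 0.078125]
m = 0.0234375, f(m) = 0.1379 (+); new bracket [-0.03125, 0.0234375]

0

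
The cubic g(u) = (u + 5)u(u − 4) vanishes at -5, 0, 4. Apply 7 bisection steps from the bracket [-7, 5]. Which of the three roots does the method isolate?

m = -1, g(m) = 20 (+); new bracket [-7, -1]
m = -4, g(m) = 32 (+); new bracket [-7, -4]
m = -5.5, g(m) = -26.125 (−); new bracket [-5.5, -4]
m = -4.75, g(m) = 10.3906 (+); new bracket [-5.5, -4.75]
m = -5.125, g(m) = -5.8457 (−); new bracket [-5.125, -4.75]
m = -4.9375, g(m) = 2.7581 (+); new bracket [-5.125, -4.9375]
m = -5.03125, g(m) = -1.42 (−); new bracket [-5.03125, -4.9375]

-5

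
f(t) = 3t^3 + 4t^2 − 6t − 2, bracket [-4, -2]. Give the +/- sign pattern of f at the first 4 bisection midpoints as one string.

---+

f(-3) = -29 < 0, so the root lies in [-3, -2]
f(-2.5) = -8.875 < 0, so the root lies in [-2.5, -2]
f(-2.25) = -2.421875 < 0, so the root lies in [-2.25, -2]
f(-2.125) = 0.0254 > 0, so the root lies in [-2.25, -2.125]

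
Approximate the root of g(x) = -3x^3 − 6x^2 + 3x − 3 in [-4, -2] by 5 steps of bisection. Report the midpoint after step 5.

g(-3) = 15 > 0, so the root lies in [-3, -2]
g(-2.5) = -1.125 < 0, so the root lies in [-3, -2.5]
g(-2.75) = 5.765625 > 0, so the root lies in [-2.75, -2.5]
g(-2.625) = 2.0449 > 0, so the root lies in [-2.625, -2.5]
g(-2.5625) = 0.3933 > 0, so the root lies in [-2.5625, -2.5]

-2.5625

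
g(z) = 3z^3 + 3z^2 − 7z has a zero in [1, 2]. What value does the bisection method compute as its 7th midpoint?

1.1015625

m = 1.5, g(m) = 6.375 (+); new bracket [1, 1.5]
m = 1.25, g(m) = 1.796875 (+); new bracket [1, 1.25]
m = 1.125, g(m) = 0.193359 (+); new bracket [1, 1.125]
m = 1.0625, g(m) = -0.4524 (−); new bracket [1.0625, 1.125]
m = 1.09375, g(m) = -0.1421 (−); new bracket [1.09375, 1.125]
m = 1.109375, g(m) = 0.0225 (+); new bracket [1.09375, 1.109375]
m = 1.1015625, g(m) = -0.0606 (−); new bracket [1.1015625, 1.109375]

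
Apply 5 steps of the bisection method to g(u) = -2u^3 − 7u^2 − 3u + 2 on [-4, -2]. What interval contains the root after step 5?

u = -3 gives g = 2, positive; keep [-3, -2]
u = -2.5 gives g = -3, negative; keep [-3, -2.5]
u = -2.75 gives g = -1.09375, negative; keep [-3, -2.75]
u = -2.875 gives g = 0.293, positive; keep [-2.875, -2.75]
u = -2.8125 gives g = -0.439, negative; keep [-2.875, -2.8125]

[-2.875, -2.8125]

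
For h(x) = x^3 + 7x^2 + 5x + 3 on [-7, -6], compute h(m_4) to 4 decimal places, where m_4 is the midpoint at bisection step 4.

-1.1672

x = -6.5 gives h = -8.375, negative; keep [-6.5, -6]
x = -6.25 gives h = 1.046875, positive; keep [-6.5, -6.25]
x = -6.375 gives h = -3.474609, negative; keep [-6.375, -6.25]
x = -6.3125 gives h = -1.1672, negative; keep [-6.3125, -6.25]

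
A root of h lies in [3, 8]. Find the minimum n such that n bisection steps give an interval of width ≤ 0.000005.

20

Width after n steps is 5/2^n. Need 2^n ≥ 5/0.000005 = 1000000.
2^19 = 524288 < 1000000 ≤ 2^20 = 1048576, so n = 20.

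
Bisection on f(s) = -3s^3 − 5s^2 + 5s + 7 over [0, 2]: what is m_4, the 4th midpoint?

s = 1 gives f = 4, positive; keep [1, 2]
s = 1.5 gives f = -6.875, negative; keep [1, 1.5]
s = 1.25 gives f = -0.421875, negative; keep [1, 1.25]
s = 1.125 gives f = 2.0254, positive; keep [1.125, 1.25]

1.125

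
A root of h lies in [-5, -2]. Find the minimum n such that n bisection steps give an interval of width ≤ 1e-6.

Width after n steps is 3/2^n. Need 2^n ≥ 3/1e-6 = 3000000.
2^21 = 2097152 < 3000000 ≤ 2^22 = 4194304, so n = 22.

22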